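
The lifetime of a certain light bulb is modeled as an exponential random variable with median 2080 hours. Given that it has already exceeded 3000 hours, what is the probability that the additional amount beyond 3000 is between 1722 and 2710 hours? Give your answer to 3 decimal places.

For an exponential, median = ln(2)/λ, so λ = ln 2 / 2080 = 0.000333244 per hour.
Memoryless: the residual past 3000 is again Exp(λ).
P(1722 < residual < 2710) = e^(−λ·1722) − e^(−λ·2710) = 0.56335 − 0.40531 ≈ 0.158.

0.158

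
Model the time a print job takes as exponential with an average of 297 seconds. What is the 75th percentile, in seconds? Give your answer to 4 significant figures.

The rate is λ = 1/297 = 0.003367 per second.
Set 1 − e^(−λt) = 0.75, so t = −ln(0.25)/λ = 1.3863/0.003367 ≈ 411.729 seconds.

411.7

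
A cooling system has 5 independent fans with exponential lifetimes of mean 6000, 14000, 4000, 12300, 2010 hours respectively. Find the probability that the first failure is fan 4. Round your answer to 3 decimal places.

Rates: λ_i = 1/mean_i → 0.000166667, 0.0000714286, 0.00025, 0.0000813008, 0.000497512; Σλ = 0.00106691.
P(fan 4 first) = λ_4/Σλ = 0.0000813008/0.00106691 ≈ 0.076.

0.076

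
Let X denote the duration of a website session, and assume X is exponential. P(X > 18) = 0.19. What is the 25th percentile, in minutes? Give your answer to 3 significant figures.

e^(−λ·18) = 0.19 ⇒ λ = −ln(0.19)/18 = 0.0922628.
25th percentile: 1 − e^(−λt) = 0.25, t = −ln(0.75)/λ = 3.11807 minutes.

3.12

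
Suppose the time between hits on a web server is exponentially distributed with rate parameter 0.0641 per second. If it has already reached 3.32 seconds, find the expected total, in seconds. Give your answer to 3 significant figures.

18.9

By memorylessness, E[X | X > 3.32] = 3.32 + 1/λ = 3.32 + 15.6006 = 18.9206 seconds.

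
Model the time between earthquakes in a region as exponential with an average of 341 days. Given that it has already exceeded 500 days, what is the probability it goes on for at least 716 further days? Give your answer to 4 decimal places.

The rate is λ = 1/341 = 0.00293255 per day.
By the memoryless property, P(X > 500+716 | X > 500) = P(X > 716).
P(X > 716) = e^(−2.0997) ≈ 0.1225.

0.1225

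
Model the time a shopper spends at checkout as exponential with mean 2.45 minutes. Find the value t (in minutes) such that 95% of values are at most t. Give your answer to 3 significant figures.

The rate is λ = 1/2.45 = 0.408163 per minute.
Set 1 − e^(−λt) = 0.95, so t = −ln(0.05)/λ = 2.9957/0.408163 ≈ 7.33954 minutes.

7.34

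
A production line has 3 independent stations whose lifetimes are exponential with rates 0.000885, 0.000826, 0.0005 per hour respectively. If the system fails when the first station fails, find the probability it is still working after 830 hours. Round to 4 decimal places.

0.1596

The time to first failure is exponential with rate Σλ = 0.000885 + 0.000826 + 0.0005 = 0.002211.
P(min > 830) = e^(−0.002211·830) = e^(−1.8351) ≈ 0.1596.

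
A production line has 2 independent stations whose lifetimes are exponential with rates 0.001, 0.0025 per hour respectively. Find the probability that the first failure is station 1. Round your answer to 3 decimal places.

The time to first failure is exponential with rate Σλ = 0.001 + 0.0025 = 0.0035.
P(station 1 first) = λ_1/Σλ = 0.001/0.0035 ≈ 0.286.

0.286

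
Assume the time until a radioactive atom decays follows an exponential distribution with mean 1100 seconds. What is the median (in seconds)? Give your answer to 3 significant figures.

762

The rate is λ = 1/1100 = 0.000909091 per second.
Set 1 − e^(−λt) = 0.5, so t = −ln(0.5)/λ = 0.69315/0.000909091 ≈ 762.462 seconds.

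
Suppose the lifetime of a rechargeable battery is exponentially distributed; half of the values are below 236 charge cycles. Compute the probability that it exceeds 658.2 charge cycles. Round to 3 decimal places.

For an exponential, median = ln(2)/λ, so λ = ln 2 / 236 = 0.00293706 per charge cycle.
P(X > 658.2) = e^(−λ·658.2) = e^(−1.9332) ≈ 0.145.

0.145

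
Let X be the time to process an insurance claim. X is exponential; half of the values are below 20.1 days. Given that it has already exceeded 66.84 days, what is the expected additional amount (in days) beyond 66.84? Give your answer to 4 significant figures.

For an exponential, median = ln(2)/λ, so λ = ln 2 / 20.1 = 0.0344849 per day.
By memorylessness, the remaining amount past any threshold is again Exp(λ) with mean 1/λ = 28.9982 days.

29.00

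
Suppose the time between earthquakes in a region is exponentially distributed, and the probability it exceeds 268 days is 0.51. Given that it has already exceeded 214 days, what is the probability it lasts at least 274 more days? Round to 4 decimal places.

From e^(−λ·268) = 0.51, λ = −ln(0.51)/268 = 0.00251248.
Memoryless: P(X > 214+274 | X > 214) = P(X > 274) = e^(−0.00251248·274) ≈ 0.5024.

0.5024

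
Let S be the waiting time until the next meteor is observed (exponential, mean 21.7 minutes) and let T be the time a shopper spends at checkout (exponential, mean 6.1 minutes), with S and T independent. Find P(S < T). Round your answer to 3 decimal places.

0.219

λ_1 = 1/21.7 = 0.0460829, λ_2 = 1/6.1 = 0.163934.
For independent exponentials, P(S < T) = λ_1/(λ_1+λ_2) = 0.0460829/0.210017 ≈ 0.219.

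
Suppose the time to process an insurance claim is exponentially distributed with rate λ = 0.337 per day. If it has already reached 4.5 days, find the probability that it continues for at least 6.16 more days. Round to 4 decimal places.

P(X > s+t | X > s) = e^(−λ(s+t))/e^(−λs) = e^(−λt), independent of s = 4.5.
P(X > 6.16) = e^(−2.0759) ≈ 0.1254.

0.1254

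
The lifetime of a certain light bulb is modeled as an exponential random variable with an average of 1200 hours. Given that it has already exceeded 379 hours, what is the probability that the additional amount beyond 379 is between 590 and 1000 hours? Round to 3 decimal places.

The rate is λ = 1/1200 = 0.000833333 per hour.
Memoryless: the residual past 379 is again Exp(λ).
P(590 < residual < 1000) = e^(−λ·590) − e^(−λ·1000) = 0.61161 − 0.43460 ≈ 0.177.

0.177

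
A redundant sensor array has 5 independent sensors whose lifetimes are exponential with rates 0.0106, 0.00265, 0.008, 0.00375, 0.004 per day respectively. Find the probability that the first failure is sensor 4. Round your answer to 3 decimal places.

0.129

The time to first failure is exponential with rate Σλ = 0.0106 + 0.00265 + 0.008 + 0.00375 + 0.004 = 0.029.
P(sensor 4 first) = λ_4/Σλ = 0.00375/0.029 ≈ 0.129.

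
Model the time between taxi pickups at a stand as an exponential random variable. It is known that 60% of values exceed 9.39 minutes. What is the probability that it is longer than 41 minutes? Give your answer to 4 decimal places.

0.1075

e^(−λ·9.39) = 0.60 ⇒ λ = −ln(0.60)/9.39 = 0.054401.
P(X > 41) = e^(−0.054401·41) = e^(−2.2304) ≈ 0.1075.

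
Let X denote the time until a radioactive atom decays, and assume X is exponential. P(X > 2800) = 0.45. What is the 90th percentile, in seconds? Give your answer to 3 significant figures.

8070

e^(−λ·2800) = 0.45 ⇒ λ = −ln(0.45)/2800 = 0.000285181.
90th percentile: 1 − e^(−λt) = 0.9, t = −ln(0.1)/λ = 8074.11 seconds.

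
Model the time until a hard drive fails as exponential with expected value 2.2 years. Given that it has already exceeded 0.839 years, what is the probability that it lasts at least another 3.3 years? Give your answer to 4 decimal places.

0.2231

The rate is λ = 1/2.2 = 0.454545 per year.
The exponential is memoryless, so the remaining time is again Exp(λ): the condition X > 0.839 is irrelevant.
P(X > 3.3) = e^(−1.5) ≈ 0.2231.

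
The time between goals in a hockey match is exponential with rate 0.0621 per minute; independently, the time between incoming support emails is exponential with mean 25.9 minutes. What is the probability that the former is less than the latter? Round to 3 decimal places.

0.617

λ_1 = 0.0621, λ_2 = 1/25.9 = 0.03861.
For independent exponentials, P(the former < the latter) = λ_1/(λ_1+λ_2) = 0.0621/0.10071 ≈ 0.617.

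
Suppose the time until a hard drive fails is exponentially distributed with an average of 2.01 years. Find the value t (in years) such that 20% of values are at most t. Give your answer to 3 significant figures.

The rate is λ = 1/2.01 = 0.497512 per year.
Set 1 − e^(−λt) = 0.2, so t = −ln(0.8)/λ = 0.22314/0.497512 ≈ 0.448519 years.

0.449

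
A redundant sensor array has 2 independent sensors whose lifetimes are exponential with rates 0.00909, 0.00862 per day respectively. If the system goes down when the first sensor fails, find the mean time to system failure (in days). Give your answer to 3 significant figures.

The time to first failure is exponential with rate Σλ = 0.00909 + 0.00862 = 0.01771.
E[min] = 1/Σλ = 1/0.01771 = 56.4653 days.

56.5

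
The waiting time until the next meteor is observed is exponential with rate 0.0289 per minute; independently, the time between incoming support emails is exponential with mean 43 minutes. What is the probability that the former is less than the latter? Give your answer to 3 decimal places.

0.554

λ_1 = 0.0289, λ_2 = 1/43 = 0.0232558.
For independent exponentials, P(the former < the latter) = λ_1/(λ_1+λ_2) = 0.0289/0.0521558 ≈ 0.554.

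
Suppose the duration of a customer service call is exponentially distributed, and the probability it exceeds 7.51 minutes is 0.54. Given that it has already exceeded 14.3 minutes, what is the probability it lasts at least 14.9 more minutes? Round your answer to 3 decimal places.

From e^(−λ·7.51) = 0.54, λ = −ln(0.54)/7.51 = 0.0820488.
Memoryless: P(X > 14.3+14.9 | X > 14.3) = P(X > 14.9) = e^(−0.0820488·14.9) ≈ 0.294.

0.294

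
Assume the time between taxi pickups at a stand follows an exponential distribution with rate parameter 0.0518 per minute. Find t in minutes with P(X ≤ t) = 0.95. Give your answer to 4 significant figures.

Set 1 − e^(−λt) = 0.95, so t = −ln(0.05)/λ = 2.9957/0.0518 ≈ 57.8327 minutes.

57.83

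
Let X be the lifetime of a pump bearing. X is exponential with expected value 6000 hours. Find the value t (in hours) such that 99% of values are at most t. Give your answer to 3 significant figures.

27600

The rate is λ = 1/6000 = 0.000166667 per hour.
Set 1 − e^(−λt) = 0.99, so t = −ln(0.01)/λ = 4.6052/0.000166667 ≈ 27631 hours.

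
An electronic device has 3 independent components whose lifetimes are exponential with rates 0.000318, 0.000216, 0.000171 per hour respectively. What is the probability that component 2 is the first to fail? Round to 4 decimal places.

0.3064

The time to first failure is exponential with rate Σλ = 0.000318 + 0.000216 + 0.000171 = 0.000705.
P(component 2 first) = λ_2/Σλ = 0.000216/0.000705 ≈ 0.3064.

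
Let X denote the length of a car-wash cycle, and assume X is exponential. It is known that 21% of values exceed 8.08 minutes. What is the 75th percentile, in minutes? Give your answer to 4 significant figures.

7.177

e^(−λ·8.08) = 0.21 ⇒ λ = −ln(0.21)/8.08 = 0.193149.
75th percentile: 1 − e^(−λt) = 0.75, t = −ln(0.25)/λ = 7.17731 minutes.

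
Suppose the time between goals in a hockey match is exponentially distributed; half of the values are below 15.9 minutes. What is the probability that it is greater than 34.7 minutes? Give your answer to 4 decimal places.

0.2203

For an exponential, median = ln(2)/λ, so λ = ln 2 / 15.9 = 0.0435942 per minute.
P(X > 34.7) = e^(−λ·34.7) = e^(−1.5127) ≈ 0.2203.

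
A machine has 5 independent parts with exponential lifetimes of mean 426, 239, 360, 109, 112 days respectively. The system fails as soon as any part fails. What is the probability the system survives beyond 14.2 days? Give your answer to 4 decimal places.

0.6776

The first failure time is exponential with rate Σλ_i = 1/426 + 1/239 + 1/360 + 1/109 + 1/112 = 0.0274122 per day.
P(min > 14.2) = e^(−0.0274122·14.2) = e^(−0.38925) ≈ 0.6776.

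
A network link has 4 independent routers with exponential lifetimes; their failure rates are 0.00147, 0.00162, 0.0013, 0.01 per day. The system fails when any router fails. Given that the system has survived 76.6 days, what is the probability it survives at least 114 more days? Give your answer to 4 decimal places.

Time to first failure ~ Exp(Σλ) with Σλ = 0.01439.
By memorylessness, P(T > 76.6+114 | T > 76.6) = P(T > 114) = e^(−0.01439·114) ≈ 0.1939.

0.1939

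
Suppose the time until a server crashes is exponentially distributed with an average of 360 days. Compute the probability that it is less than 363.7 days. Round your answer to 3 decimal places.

The rate is λ = 1/360 = 0.00277778 per day.
P(X ≤ 363.7) = 1 − e^(−λ·363.7) = 1 − e^(−1.0103) ≈ 0.636.

0.636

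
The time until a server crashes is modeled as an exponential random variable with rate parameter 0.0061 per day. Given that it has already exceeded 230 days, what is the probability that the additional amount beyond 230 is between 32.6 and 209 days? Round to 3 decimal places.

0.540

Memoryless: the residual past 230 is again Exp(λ).
P(32.6 < residual < 209) = e^(−λ·32.6) − e^(−λ·209) = 0.81966 − 0.27946 ≈ 0.540.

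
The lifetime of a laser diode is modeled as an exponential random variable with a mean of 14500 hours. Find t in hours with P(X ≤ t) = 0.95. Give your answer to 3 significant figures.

The rate is λ = 1/14500 = 0.0000689655 per hour.
Set 1 − e^(−λt) = 0.95, so t = −ln(0.05)/λ = 2.9957/0.0000689655 ≈ 43438.1 hours.

43400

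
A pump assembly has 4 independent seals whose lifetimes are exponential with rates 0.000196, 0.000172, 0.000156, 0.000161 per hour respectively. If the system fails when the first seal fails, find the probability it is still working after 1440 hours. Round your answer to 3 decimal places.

The time to first failure is exponential with rate Σλ = 0.000196 + 0.000172 + 0.000156 + 0.000161 = 0.000685.
P(min > 1440) = e^(−0.000685·1440) = e^(−0.9864) ≈ 0.373.

0.373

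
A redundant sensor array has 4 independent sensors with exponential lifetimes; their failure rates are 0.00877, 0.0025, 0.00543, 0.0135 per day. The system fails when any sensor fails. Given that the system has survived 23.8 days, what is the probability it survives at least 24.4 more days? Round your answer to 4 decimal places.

Time to first failure ~ Exp(Σλ) with Σλ = 0.0302.
By memorylessness, P(T > 23.8+24.4 | T > 23.8) = P(T > 24.4) = e^(−0.0302·24.4) ≈ 0.4786.

0.4786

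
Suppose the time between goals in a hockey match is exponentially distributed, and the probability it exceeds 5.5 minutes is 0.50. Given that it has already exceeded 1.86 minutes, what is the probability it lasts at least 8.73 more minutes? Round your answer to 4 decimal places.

0.3328

From e^(−λ·5.5) = 0.50, λ = −ln(0.50)/5.5 = 0.126027.
Memoryless: P(X > 1.86+8.73 | X > 1.86) = P(X > 8.73) = e^(−0.126027·8.73) ≈ 0.3328.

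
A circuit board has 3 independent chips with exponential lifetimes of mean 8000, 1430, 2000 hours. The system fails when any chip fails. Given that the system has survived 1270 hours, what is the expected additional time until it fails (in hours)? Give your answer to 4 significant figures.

First-failure rate Σλ = 1/8000 + 1/1430 + 1/2000 = 0.0013243.
By memorylessness the expected residual is 1/Σλ = 755.116 hours, regardless of the 1270 already elapsed.

755.1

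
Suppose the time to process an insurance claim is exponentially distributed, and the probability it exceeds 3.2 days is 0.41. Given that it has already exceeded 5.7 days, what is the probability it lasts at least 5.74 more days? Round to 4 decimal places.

From e^(−λ·3.2) = 0.41, λ = −ln(0.41)/3.2 = 0.278624.
Memoryless: P(X > 5.7+5.74 | X > 5.7) = P(X > 5.74) = e^(−0.278624·5.74) ≈ 0.2020.

0.2020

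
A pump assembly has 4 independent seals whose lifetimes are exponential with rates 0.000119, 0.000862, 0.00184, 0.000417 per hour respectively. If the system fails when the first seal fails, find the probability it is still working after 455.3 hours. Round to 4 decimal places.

The time to first failure is exponential with rate Σλ = 0.000119 + 0.000862 + 0.00184 + 0.000417 = 0.003238.
P(min > 455.3) = e^(−0.003238·455.3) = e^(−1.4743) ≈ 0.2289.

0.2289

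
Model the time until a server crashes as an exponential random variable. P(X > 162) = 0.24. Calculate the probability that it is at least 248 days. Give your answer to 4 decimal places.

0.1125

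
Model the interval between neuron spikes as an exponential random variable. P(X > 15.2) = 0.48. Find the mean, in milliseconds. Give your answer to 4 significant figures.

20.71

e^(−λ·15.2) = 0.48 ⇒ λ = −ln(0.48)/15.2 = 0.0482874.
Mean = 1/λ = 20.7093 milliseconds.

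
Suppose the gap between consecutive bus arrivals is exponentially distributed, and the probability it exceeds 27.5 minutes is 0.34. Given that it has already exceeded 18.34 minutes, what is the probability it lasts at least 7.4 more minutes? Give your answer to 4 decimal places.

From e^(−λ·27.5) = 0.34, λ = −ln(0.34)/27.5 = 0.0392294.
Memoryless: P(X > 18.34+7.4 | X > 18.34) = P(X > 7.4) = e^(−0.0392294·7.4) ≈ 0.7480.

0.7480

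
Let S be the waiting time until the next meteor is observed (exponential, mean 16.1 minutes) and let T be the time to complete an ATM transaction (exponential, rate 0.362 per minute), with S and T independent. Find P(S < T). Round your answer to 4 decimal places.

0.1465

λ_1 = 1/16.1 = 0.0621118, λ_2 = 0.362.
For independent exponentials, P(S < T) = λ_1/(λ_1+λ_2) = 0.0621118/0.424112 ≈ 0.1465.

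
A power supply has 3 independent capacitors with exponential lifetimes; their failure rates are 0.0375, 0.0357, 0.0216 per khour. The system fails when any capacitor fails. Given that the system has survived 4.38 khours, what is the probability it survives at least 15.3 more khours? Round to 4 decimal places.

0.2345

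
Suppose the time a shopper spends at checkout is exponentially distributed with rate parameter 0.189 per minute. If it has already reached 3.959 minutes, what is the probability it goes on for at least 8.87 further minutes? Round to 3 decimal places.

The exponential is memoryless, so the remaining time is again Exp(λ): the condition X > 3.959 is irrelevant.
P(X > 8.87) = e^(−1.6764) ≈ 0.187.

0.187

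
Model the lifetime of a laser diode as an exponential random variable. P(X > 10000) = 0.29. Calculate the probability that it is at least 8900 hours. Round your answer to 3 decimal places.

0.332

e^(−λ·10000) = 0.29 ⇒ λ = −ln(0.29)/10000 = 0.000123787.
P(X > 8900) = e^(−0.000123787·8900) = e^(−1.1017) ≈ 0.332.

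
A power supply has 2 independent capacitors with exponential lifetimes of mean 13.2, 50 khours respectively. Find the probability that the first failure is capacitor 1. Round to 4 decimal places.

0.7911

Rates: λ_i = 1/mean_i → 0.0757576, 0.02; Σλ = 0.0957576.
P(capacitor 1 first) = λ_1/Σλ = 0.0757576/0.0957576 ≈ 0.7911.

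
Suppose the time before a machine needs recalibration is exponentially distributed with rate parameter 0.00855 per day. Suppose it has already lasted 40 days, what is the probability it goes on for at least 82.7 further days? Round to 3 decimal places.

0.493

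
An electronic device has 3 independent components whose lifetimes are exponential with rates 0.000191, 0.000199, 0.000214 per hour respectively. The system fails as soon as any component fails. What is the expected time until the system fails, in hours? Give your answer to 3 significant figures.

The time to first failure is exponential with rate Σλ = 0.000191 + 0.000199 + 0.000214 = 0.000604.
E[min] = 1/Σλ = 1/0.000604 = 1655.63 hours.

1660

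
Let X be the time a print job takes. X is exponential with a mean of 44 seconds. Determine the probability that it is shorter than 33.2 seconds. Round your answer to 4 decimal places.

The rate is λ = 1/44 = 0.0227273 per second.
P(X ≤ 33.2) = 1 − e^(−λ·33.2) = 1 − e^(−0.75455) ≈ 0.5298.

0.5298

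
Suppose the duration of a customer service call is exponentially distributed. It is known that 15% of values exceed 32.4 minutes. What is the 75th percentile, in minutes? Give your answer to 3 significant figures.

23.7

e^(−λ·32.4) = 0.15 ⇒ λ = −ln(0.15)/32.4 = 0.0585531.
75th percentile: 1 − e^(−λt) = 0.75, t = −ln(0.25)/λ = 23.6759 minutes.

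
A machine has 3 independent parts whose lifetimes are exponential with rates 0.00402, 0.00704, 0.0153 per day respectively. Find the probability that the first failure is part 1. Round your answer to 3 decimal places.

The time to first failure is exponential with rate Σλ = 0.00402 + 0.00704 + 0.0153 = 0.02636.
P(part 1 first) = λ_1/Σλ = 0.00402/0.02636 ≈ 0.153.

0.153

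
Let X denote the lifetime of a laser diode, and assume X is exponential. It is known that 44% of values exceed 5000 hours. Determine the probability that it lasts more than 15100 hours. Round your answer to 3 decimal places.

0.084

e^(−λ·5000) = 0.44 ⇒ λ = −ln(0.44)/5000 = 0.000164196.
P(X > 15100) = e^(−0.000164196·15100) = e^(−2.4794) ≈ 0.084.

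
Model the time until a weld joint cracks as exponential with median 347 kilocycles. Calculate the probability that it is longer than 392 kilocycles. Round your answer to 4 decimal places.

0.4570

For an exponential, median = ln(2)/λ, so λ = ln 2 / 347 = 0.00199754 per kilocycle.
P(X > 392) = e^(−λ·392) = e^(−0.78304) ≈ 0.4570.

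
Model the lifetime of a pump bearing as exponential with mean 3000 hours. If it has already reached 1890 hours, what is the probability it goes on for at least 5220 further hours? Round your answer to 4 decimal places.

0.1755

The rate is λ = 1/3000 = 0.000333333 per hour.
The exponential is memoryless, so the remaining time is again Exp(λ): the condition X > 1890 is irrelevant.
P(X > 5220) = e^(−1.74) ≈ 0.1755.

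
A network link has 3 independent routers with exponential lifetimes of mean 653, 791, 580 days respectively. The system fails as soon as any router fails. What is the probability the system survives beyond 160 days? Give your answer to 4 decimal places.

The first failure time is exponential with rate Σλ_i = 1/653 + 1/791 + 1/580 = 0.00451975 per day.
P(min > 160) = e^(−0.00451975·160) = e^(−0.72316) ≈ 0.4852.

0.4852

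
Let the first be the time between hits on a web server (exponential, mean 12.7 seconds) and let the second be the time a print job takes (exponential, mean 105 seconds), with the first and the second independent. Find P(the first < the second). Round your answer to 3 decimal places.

0.892

λ_1 = 1/12.7 = 0.0787402, λ_2 = 1/105 = 0.00952381.
For independent exponentials, P(the first < the second) = λ_1/(λ_1+λ_2) = 0.0787402/0.088264 ≈ 0.892.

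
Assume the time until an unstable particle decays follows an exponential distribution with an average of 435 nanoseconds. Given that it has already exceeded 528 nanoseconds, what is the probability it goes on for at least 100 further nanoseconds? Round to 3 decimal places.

0.795

The rate is λ = 1/435 = 0.00229885 per nanosecond.
P(X > s+t | X > s) = e^(−λ(s+t))/e^(−λs) = e^(−λt), independent of s = 528.
P(X > 100) = e^(−0.22989) ≈ 0.795.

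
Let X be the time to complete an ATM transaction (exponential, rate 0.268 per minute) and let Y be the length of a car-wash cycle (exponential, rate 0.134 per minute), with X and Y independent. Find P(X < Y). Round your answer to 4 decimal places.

λ_1 = 0.268, λ_2 = 0.134.
For independent exponentials, P(X < Y) = λ_1/(λ_1+λ_2) = 0.268/0.402 ≈ 0.6667.

0.6667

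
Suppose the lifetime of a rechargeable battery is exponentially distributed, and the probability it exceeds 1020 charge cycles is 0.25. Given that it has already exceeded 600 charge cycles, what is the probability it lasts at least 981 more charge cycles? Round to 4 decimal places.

From e^(−λ·1020) = 0.25, λ = −ln(0.25)/1020 = 0.00135911.
Memoryless: P(X > 600+981 | X > 600) = P(X > 981) = e^(−0.00135911·981) ≈ 0.2636.

0.2636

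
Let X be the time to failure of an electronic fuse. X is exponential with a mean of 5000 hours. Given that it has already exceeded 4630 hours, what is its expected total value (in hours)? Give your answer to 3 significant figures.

The rate is λ = 1/5000 = 0.0002 per hour.
By memorylessness, E[X | X > 4630] = 4630 + 1/λ = 4630 + 5000 = 9630 hours.

9630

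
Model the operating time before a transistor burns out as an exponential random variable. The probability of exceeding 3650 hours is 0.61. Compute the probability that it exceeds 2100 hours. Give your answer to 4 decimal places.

e^(−λ·3650) = 0.61 ⇒ λ = −ln(0.61)/3650 = 0.000135424.
P(X > 2100) = e^(−0.000135424·2100) = e^(−0.28439) ≈ 0.7525.

0.7525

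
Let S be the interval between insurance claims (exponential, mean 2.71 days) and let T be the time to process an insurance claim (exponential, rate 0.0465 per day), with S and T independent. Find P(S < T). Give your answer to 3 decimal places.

λ_1 = 1/2.71 = 0.369004, λ_2 = 0.0465.
For independent exponentials, P(S < T) = λ_1/(λ_1+λ_2) = 0.369004/0.415504 ≈ 0.888.

0.888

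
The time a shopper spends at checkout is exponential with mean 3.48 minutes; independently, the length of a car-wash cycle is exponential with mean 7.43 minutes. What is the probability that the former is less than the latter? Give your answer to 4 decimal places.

λ_1 = 1/3.48 = 0.287356, λ_2 = 1/7.43 = 0.13459.
For independent exponentials, P(the former < the latter) = λ_1/(λ_1+λ_2) = 0.287356/0.421946 ≈ 0.6810.

0.6810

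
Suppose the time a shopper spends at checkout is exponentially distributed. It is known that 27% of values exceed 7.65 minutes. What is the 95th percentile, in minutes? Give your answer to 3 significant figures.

e^(−λ·7.65) = 0.27 ⇒ λ = −ln(0.27)/7.65 = 0.171155.
95th percentile: 1 − e^(−λt) = 0.95, t = −ln(0.05)/λ = 17.5031 minutes.

17.5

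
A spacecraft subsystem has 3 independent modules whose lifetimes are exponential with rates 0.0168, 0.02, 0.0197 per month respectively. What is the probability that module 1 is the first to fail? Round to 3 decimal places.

The time to first failure is exponential with rate Σλ = 0.0168 + 0.02 + 0.0197 = 0.0565.
P(module 1 first) = λ_1/Σλ = 0.0168/0.0565 ≈ 0.297.

0.297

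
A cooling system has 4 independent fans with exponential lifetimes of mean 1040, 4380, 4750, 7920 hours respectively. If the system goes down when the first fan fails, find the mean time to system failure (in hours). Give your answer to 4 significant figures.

655.0

The first failure time is exponential with rate Σλ_i = 1/1040 + 1/4380 + 1/4750 + 1/7920 = 0.00152664 per hour.
E[min] = 1/Σλ = 1/0.00152664 = 655.034 hours.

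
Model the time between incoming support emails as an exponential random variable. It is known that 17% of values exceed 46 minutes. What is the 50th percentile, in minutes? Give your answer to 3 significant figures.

e^(−λ·46) = 0.17 ⇒ λ = −ln(0.17)/46 = 0.0385208.
50th percentile: 1 − e^(−λt) = 0.5, t = −ln(0.5)/λ = 17.9941 minutes.

18.0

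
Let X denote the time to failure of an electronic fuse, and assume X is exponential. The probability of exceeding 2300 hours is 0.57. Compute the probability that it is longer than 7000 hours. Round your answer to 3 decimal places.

0.181

e^(−λ·2300) = 0.57 ⇒ λ = −ln(0.57)/2300 = 0.0002444.
P(X > 7000) = e^(−0.0002444·7000) = e^(−1.7108) ≈ 0.181.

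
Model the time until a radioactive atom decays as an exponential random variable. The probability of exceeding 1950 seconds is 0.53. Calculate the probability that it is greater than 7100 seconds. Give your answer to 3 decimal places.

0.099

e^(−λ·1950) = 0.53 ⇒ λ = −ln(0.53)/1950 = 0.000325579.
P(X > 7100) = e^(−0.000325579·7100) = e^(−2.3116) ≈ 0.099.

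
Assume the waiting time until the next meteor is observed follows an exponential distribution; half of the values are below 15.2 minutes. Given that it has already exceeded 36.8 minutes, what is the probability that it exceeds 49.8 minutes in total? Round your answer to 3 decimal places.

For an exponential, median = ln(2)/λ, so λ = ln 2 / 15.2 = 0.0456018 per minute.
The exponential is memoryless, so the remaining time is again Exp(λ): the condition X > 36.8 is irrelevant.
P(X > 13) = e^(−0.59282) ≈ 0.553.

0.553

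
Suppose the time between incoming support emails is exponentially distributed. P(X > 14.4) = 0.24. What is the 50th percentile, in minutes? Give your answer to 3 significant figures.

e^(−λ·14.4) = 0.24 ⇒ λ = −ln(0.24)/14.4 = 0.0991053.
50th percentile: 1 − e^(−λt) = 0.5, t = −ln(0.5)/λ = 6.99405 minutes.

6.99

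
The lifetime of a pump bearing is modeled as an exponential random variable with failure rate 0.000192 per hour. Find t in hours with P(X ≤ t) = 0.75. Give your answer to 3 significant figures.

7220

Set 1 − e^(−λt) = 0.75, so t = −ln(0.25)/λ = 1.3863/0.000192 ≈ 7220.28 hours.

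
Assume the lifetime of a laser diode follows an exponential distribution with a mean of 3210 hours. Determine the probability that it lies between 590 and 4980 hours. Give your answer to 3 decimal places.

The rate is λ = 1/3210 = 0.000311526 per hour.
P(590 < X < 4980) = e^(−λ·590) − e^(−λ·4980) = 0.83210 − 0.21195 ≈ 0.620.

0.620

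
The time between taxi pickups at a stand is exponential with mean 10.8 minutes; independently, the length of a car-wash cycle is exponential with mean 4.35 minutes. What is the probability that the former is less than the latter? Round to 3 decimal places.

0.287

λ_1 = 1/10.8 = 0.0925926, λ_2 = 1/4.35 = 0.229885.
For independent exponentials, P(the former < the latter) = λ_1/(λ_1+λ_2) = 0.0925926/0.322478 ≈ 0.287.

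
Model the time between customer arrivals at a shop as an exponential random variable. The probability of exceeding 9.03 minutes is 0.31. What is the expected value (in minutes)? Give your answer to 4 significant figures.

e^(−λ·9.03) = 0.31 ⇒ λ = −ln(0.31)/9.03 = 0.129699.
Mean = 1/λ = 7.71015 minutes.

7.710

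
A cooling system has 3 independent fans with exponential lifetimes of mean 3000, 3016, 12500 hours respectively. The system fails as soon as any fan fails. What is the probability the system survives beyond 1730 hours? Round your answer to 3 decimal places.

The first failure time is exponential with rate Σλ_i = 1/3000 + 1/3016 + 1/12500 = 0.000744898 per hour.
P(min > 1730) = e^(−0.000744898·1730) = e^(−1.2887) ≈ 0.276.

0.276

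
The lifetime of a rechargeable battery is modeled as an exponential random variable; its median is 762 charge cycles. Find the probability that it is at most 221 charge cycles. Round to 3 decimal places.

0.182

For an exponential, median = ln(2)/λ, so λ = ln 2 / 762 = 0.000909642 per charge cycle.
P(X ≤ 221) = 1 − e^(−λ·221) = 1 − e^(−0.20103) ≈ 0.182.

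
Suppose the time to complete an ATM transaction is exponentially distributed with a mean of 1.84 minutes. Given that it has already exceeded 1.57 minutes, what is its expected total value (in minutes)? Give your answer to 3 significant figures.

3.41

The rate is λ = 1/1.84 = 0.543478 per minute.
By memorylessness, E[X | X > 1.57] = 1.57 + 1/λ = 1.57 + 1.84 = 3.41 minutes.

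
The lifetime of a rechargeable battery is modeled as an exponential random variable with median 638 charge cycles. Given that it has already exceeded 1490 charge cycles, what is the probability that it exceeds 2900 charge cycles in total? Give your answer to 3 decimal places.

0.216

For an exponential, median = ln(2)/λ, so λ = ln 2 / 638 = 0.00108644 per charge cycle.
By the memoryless property, P(X > 1490+1410 | X > 1490) = P(X > 1410).
P(X > 1410) = e^(−1.5319) ≈ 0.216.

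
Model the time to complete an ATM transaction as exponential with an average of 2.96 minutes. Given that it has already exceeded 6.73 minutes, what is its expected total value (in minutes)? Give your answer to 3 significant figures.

9.69

The rate is λ = 1/2.96 = 0.337838 per minute.
By memorylessness, E[X | X > 6.73] = 6.73 + 1/λ = 6.73 + 2.96 = 9.69 minutes.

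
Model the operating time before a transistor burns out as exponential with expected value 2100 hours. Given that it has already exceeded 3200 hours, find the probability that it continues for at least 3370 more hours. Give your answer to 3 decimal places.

The rate is λ = 1/2100 = 0.00047619 per hour.
The exponential is memoryless, so the remaining time is again Exp(λ): the condition X > 3200 is irrelevant.
P(X > 3370) = e^(−1.6048) ≈ 0.201.

0.201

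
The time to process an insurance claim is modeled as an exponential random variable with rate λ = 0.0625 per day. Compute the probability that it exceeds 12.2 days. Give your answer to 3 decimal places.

P(X > 12.2) = e^(−λ·12.2) = e^(−0.7625) ≈ 0.466.

0.466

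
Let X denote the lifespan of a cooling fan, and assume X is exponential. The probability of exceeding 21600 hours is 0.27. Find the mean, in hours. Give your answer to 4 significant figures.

e^(−λ·21600) = 0.27 ⇒ λ = −ln(0.27)/21600 = 0.0000606173.
Mean = 1/λ = 16496.9 hours.

16500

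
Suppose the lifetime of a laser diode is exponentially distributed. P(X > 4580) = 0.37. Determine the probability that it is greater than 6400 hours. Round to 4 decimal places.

0.2492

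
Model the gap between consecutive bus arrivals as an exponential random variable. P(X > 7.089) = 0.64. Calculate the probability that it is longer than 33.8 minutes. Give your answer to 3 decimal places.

0.119

e^(−λ·7.089) = 0.64 ⇒ λ = −ln(0.64)/7.089 = 0.0629549.
P(X > 33.8) = e^(−0.0629549·33.8) = e^(−2.1279) ≈ 0.119.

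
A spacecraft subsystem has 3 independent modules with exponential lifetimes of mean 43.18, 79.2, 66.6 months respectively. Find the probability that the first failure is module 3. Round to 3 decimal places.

0.296

Rates: λ_i = 1/mean_i → 0.0231589, 0.0126263, 0.015015; Σλ = 0.0508001.
P(module 3 first) = λ_3/Σλ = 0.015015/0.0508001 ≈ 0.296.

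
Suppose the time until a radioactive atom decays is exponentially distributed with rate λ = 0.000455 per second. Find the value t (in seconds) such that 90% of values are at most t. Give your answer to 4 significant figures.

5061

Set 1 − e^(−λt) = 0.9, so t = −ln(0.1)/λ = 2.3026/0.000455 ≈ 5060.63 seconds.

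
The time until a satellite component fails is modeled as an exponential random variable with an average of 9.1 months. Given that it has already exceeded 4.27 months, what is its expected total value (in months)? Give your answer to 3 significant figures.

The rate is λ = 1/9.1 = 0.10989 per month.
By memorylessness, E[X | X > 4.27] = 4.27 + 1/λ = 4.27 + 9.1 = 13.37 months.

13.4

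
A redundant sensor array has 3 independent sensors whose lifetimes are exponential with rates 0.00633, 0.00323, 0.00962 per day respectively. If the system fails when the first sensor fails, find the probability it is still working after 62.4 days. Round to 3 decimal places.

The time to first failure is exponential with rate Σλ = 0.00633 + 0.00323 + 0.00962 = 0.01918.
P(min > 62.4) = e^(−0.01918·62.4) = e^(−1.1968) ≈ 0.302.

0.302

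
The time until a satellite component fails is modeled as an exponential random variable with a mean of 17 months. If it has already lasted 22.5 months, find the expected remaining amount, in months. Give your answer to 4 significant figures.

The rate is λ = 1/17 = 0.0588235 per month.
By memorylessness, the remaining amount past any threshold is again Exp(λ) with mean 1/λ = 17 months.

17.00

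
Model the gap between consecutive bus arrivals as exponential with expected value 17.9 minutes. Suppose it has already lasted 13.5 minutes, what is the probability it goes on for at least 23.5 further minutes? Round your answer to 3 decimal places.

0.269

The rate is λ = 1/17.9 = 0.0558659 per minute.
By the memoryless property, P(X > 13.5+23.5 | X > 13.5) = P(X > 23.5).
P(X > 23.5) = e^(−1.3128) ≈ 0.269.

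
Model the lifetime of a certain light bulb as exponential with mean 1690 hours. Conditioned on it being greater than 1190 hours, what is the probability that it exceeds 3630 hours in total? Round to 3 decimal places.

0.236

The rate is λ = 1/1690 = 0.000591716 per hour.
The exponential is memoryless, so the remaining time is again Exp(λ): the condition X > 1190 is irrelevant.
P(X > 2440) = e^(−1.4438) ≈ 0.236.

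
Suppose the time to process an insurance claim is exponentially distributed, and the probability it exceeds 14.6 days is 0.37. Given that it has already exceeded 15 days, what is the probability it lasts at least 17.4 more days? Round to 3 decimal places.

From e^(−λ·14.6) = 0.37, λ = −ln(0.37)/14.6 = 0.0680995.
Memoryless: P(X > 15+17.4 | X > 15) = P(X > 17.4) = e^(−0.0680995·17.4) ≈ 0.306.

0.306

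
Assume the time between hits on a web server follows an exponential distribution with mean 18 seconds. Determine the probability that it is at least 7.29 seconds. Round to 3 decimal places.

0.667

The rate is λ = 1/18 = 0.0555556 per second.
P(X > 7.29) = e^(−λ·7.29) = e^(−0.405) ≈ 0.667.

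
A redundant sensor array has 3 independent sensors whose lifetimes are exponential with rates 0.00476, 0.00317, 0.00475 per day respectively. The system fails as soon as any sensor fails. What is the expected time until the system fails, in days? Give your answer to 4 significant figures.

The time to first failure is exponential with rate Σλ = 0.00476 + 0.00317 + 0.00475 = 0.01268.
E[min] = 1/Σλ = 1/0.01268 = 78.8644 days.

78.86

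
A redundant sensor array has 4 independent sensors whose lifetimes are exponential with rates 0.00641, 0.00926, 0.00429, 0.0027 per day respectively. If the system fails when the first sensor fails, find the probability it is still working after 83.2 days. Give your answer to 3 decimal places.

The time to first failure is exponential with rate Σλ = 0.00641 + 0.00926 + 0.00429 + 0.0027 = 0.02266.
P(min > 83.2) = e^(−0.02266·83.2) = e^(−1.8853) ≈ 0.152.

0.152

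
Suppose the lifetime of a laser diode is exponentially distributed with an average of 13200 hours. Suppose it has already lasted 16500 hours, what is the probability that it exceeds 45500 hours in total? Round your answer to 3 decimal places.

The rate is λ = 1/13200 = 0.0000757576 per hour.
P(X > s+t | X > s) = e^(−λ(s+t))/e^(−λs) = e^(−λt), independent of s = 16500.
P(X > 29000) = e^(−2.197) ≈ 0.111.

0.111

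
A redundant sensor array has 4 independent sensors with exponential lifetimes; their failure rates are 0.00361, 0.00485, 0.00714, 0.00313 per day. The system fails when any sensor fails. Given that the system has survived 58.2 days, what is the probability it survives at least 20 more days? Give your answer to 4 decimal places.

Time to first failure ~ Exp(Σλ) with Σλ = 0.01873.
By memorylessness, P(T > 58.2+20 | T > 58.2) = P(T > 20) = e^(−0.01873·20) ≈ 0.6876.

0.6876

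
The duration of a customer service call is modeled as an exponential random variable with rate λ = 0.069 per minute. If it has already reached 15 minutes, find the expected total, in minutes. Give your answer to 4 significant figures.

By memorylessness, E[X | X > 15] = 15 + 1/λ = 15 + 14.4928 = 29.4928 minutes.

29.49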